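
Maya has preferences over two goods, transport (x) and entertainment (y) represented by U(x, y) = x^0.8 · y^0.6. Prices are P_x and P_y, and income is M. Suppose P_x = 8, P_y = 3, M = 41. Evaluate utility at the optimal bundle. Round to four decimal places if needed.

V = 6.8224

Tangency: MRS = (4/3)·y/x = P_x/P_y.
Rearranging, P_y·y = (3/4)·P_x·x. Substituting into the budget gives P_x·x·(1 + (3/4)) = M.
Demand: x*(P_x,P_y,M) = 4/7·M/P_x and y* = 3/7·M/P_y.
At P_x=8, P_y=3, M=41: x* = 4/7·41/8 = 2.9286, y* = 5.8571.
Utility at the optimum: U(2.9286, 5.8571) = 6.8224.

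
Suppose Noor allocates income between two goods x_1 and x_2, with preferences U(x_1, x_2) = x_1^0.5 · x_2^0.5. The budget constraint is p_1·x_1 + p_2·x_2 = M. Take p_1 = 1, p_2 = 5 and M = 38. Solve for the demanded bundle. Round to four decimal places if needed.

x_1* = 19, x_2* = 3.8

MU_x_1/MU_x_2 = (0.5·x_2)/(0.5·x_1); tangency sets this equal to p_1/p_2.
Rearranging, p_2·x_2 = p_1·x_1. Substituting into the budget gives p_1·x_1·(1 + 1) = M.
Demand: x_1*(p_1,p_2,M) = 0.5·M/p_1 and x_2* = 0.5·M/p_2.
At p_1=1, p_2=5, M=38: x_1* = 0.5·38/1 = 19, x_2* = 3.8.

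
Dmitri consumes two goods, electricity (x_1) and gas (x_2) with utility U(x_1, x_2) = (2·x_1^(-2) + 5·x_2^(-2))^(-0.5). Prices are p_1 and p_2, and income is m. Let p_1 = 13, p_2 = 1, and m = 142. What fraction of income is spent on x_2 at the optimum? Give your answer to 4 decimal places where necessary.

MRS = MU_x_1/MU_x_2 = (2/5)·(x_2/x_1)^(3). Set equal to p_1/p_2.
Hence x_2/x_1 = ((5/2)·p_1/p_2)^(1/(3)), i.e. raised to the 1/3 power.
With the ratio pinned down, the budget gives x_1* = m/(p_1 + p_2·(x_2/x_1)) and x_2* = (x_2/x_1)·x_1*.
Numerically x_2/x_1 = 3.191252, so x_1* = 142/(13 + 1·3.191252) = 8.7702 and x_2* = 3.191252·8.7702 = 27.9878.
Expenditure on x_2: 1·27.9878 = 27.9878; share = 0.1971.

share on x_2 = 0.1971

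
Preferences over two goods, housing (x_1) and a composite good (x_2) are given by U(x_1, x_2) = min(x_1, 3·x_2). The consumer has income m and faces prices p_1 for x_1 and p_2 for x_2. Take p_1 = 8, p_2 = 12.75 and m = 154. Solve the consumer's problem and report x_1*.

Demand: x_1*(p_1,p_2,m) = 3·m/(3·p_1 + p_2), x_2* = m/(3·p_1 + p_2).
Here 3·8 + 12.75 = 36.75, giving x_1* = 12.5714.

x_1* = 12.5714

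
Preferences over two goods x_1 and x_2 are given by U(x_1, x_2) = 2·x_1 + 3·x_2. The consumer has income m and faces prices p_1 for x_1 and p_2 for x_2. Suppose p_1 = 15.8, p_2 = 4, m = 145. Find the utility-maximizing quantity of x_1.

x_1* = 0

Perfect substitutes: compare marginal utility per dollar. 2/p_1 vs 3/p_2 → 0.1266 vs 0.75.
x_2 gives more utility per dollar, so spend all income on x_2: x_2* = m/p_2, x_1* = 0.
Numerically: x_1* = 0, x_2* = 36.25.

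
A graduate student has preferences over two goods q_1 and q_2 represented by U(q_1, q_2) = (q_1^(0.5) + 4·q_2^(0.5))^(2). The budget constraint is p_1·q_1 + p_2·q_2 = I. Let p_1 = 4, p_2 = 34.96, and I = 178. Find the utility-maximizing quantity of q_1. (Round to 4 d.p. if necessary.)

q_1* = 15.7207

MU_q_1 ∝ q_1^(-0.5), MU_q_2 ∝ 4·q_2^(-0.5), so MRS = (1/4)·(q_2/q_1)^(0.5) = p_1/p_2.
Hence q_2/q_1 = (4·p_1/p_2)^(1/(0.5)), i.e. raised to the 2 power.
Substitute q_2 = (q_2/q_1)·q_1 into the budget: q_1* = I/(p_1 + p_2·(q_2/q_1)).
Numerically q_2/q_1 = 0.209458, so q_1* = 178/(4 + 34.96·0.209458) = 15.7207.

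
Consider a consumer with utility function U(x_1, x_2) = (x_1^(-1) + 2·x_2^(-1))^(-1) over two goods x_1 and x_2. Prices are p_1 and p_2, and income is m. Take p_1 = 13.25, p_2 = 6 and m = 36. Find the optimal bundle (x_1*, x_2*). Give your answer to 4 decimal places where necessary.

x_1* = 1.3921, x_2* = 2.9257

With the ratio pinned down, the budget gives x_1* = m/(p_1 + p_2·(x_2/x_1)) and x_2* = (x_2/x_1)·x_1*.
Numerically x_2/x_1 = 2.101587, so x_1* = 36/(13.25 + 6·2.101587) = 1.3921 and x_2* = 2.101587·1.3921 = 2.9257.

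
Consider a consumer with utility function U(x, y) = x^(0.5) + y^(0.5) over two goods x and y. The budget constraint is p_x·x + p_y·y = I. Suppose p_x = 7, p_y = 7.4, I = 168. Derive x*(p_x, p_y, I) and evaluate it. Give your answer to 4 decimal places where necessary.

From the CES first-order condition, (y/x)^(0.5) = p_x/p_y.
Solve for the ratio: y/x = [p_x/p_y]^(2).
With the ratio pinned down, the budget gives x* = I/(p_x + p_y·(y/x)) and y* = (y/x)·x*.
Numerically y/x = 0.894814, so x* = 168/(7 + 7.4·0.894814) = 12.3333.

x* = 12.3333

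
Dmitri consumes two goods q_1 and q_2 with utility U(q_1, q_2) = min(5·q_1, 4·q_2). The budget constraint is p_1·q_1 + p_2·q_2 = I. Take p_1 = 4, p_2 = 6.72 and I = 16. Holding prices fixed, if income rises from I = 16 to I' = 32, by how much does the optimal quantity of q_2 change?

Δq_2* = 1.6129

Leontief preferences: the optimum is at the kink where q_1/4 = q_2/5, i.e. q_2 = (5/4)·q_1.
Budget: p_1·q_1 + p_2·(5/4)·q_1 = I, so (4·p_1 + 5·p_2)·q_1 = 4·I.
Demand: q_1*(p_1,p_2,I) = 4·I/(4·p_1 + 5·p_2), q_2* = 5·I/(4·p_1 + 5·p_2).
Here 4·4 + 5·6.72 = 49.6, giving q_2* = 1.6129.
At I' = 32: q_2* = 3.2258. Change: 3.2258 − 1.6129 = 1.6129.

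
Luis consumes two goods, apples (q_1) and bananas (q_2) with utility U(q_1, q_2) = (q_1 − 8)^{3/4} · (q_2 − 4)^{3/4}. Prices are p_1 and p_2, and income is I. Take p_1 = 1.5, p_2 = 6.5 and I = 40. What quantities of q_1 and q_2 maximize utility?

After buying the subsistence bundle (8, 4), a share 0.5 of the remaining income goes to q_1: q_1* = 8 + 0.5·(I − 8p_1 − 4p_2)/p_1.
Discretionary income = 40 − 8·1.5 − 4·6.5 = 2; q_1* = 8 + 0.5·2/1.5 = 8.6667; q_2* = 4 + 0.5·2/6.5 = 4.1538.

q_1* = 8.6667, q_2* = 4.1538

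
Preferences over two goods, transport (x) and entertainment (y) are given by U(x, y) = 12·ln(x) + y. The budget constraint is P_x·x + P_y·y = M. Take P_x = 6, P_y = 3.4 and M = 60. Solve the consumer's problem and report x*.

x* = 6.8

MU_x = 12/x, MU_y = 1. Tangency: 12/x = P_x/P_y.
So x*(P_x,P_y) = 12·P_y/P_x, independent of income; and y* = (M − 12·P_y)/P_y.
At the given prices: x* = 12·3.4/6 = 6.8.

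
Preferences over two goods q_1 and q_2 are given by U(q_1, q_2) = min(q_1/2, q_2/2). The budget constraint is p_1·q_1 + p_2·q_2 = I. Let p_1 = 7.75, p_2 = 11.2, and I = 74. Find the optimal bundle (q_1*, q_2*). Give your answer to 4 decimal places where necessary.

q_1* = 3.905, q_2* = 3.905

Leontief preferences: the optimum is at the kink where q_1/2 = q_2/2, i.e. q_2 = q_1.
Budget: p_1·q_1 + p_2·q_1 = I, so (2·p_1 + 2·p_2)·q_1 = 2·I.
Demand: q_1*(p_1,p_2,I) = 2·I/(2·p_1 + 2·p_2), q_2* = 2·I/(2·p_1 + 2·p_2).
Here 2·7.75 + 2·11.2 = 37.9, giving q_1* = 3.905 and q_2* = 3.905.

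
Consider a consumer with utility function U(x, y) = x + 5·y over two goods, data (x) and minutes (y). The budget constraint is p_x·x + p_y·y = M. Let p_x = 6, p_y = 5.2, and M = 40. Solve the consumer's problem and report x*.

Perfect substitutes: compare marginal utility per dollar. 1/p_x vs 5/p_y → 0.1667 vs 0.9615.
y gives more utility per dollar, so spend all income on y: y* = M/p_y, x* = 0.
Numerically: x* = 0, y* = 7.6923.

x* = 0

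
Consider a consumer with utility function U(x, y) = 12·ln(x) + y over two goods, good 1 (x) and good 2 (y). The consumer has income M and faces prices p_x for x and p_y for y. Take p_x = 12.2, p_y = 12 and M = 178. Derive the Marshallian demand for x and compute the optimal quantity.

MU_x = 12/x, MU_y = 1. Tangency: 12/x = p_x/p_y.
So x*(p_x,p_y) = 12·p_y/p_x, independent of income; and y* = (M − 12·p_y)/p_y.
At the given prices: x* = 12·12/12.2 = 11.8033.

x* = 11.8033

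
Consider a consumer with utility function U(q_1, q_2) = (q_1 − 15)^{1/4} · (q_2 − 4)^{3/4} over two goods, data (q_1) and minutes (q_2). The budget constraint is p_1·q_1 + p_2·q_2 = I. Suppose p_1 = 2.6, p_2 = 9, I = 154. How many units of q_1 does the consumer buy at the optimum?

This is Cobb-Douglas in (q_1−15, q_2−4): tangency gives 0.25·p_2·(q_2−4) = 0.75·p_1·(q_1−15).
Substituting into the budget: q_1* = 15 + 0.25·(I − 15·p_1 − 4·p_2)/p_1, and q_2* = 4 + 0.75·(…)/p_2.
Discretionary income = 154 − 15·2.6 − 4·9 = 79; q_1* = 15 + 0.25·79/2.6 = 22.5962.

q_1* = 22.5962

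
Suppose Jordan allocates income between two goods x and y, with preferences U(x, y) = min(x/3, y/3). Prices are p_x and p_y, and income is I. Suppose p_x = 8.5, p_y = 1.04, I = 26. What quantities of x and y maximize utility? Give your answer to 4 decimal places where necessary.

x* = 2.7254, y* = 2.7254

Here 3·8.5 + 3·1.04 = 28.62, giving x* = 2.7254 and y* = 2.7254.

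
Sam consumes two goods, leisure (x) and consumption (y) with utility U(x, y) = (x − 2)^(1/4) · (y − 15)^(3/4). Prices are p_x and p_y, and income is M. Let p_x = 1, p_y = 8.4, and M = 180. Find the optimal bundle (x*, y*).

x* = 15, y* = 19.6429

MRS = (1/3)·(y−15)/(x−2). Tangency with p_x/p_y gives y−15 = 3·(p_x/p_y)·(x−2).
After buying the subsistence bundle (2, 15), a share 0.25 of the remaining income goes to x: x* = 2 + 0.25·(M − 2p_x − 15p_y)/p_x.
Discretionary income = 180 − 2·1 − 15·8.4 = 52; x* = 2 + 0.25·52/1 = 15; y* = 15 + 0.75·52/8.4 = 19.6429.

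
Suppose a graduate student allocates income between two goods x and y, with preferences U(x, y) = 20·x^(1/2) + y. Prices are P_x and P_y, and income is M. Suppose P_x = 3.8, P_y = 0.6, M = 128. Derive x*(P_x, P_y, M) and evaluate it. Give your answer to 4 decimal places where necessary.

x* = 2.4931

Set MRS = P_x/P_y: 10·x^(−1/2) = P_x/P_y.
Thus x* = (10·P_y/P_x)² — independent of M — with the rest of income spent on y.
Plugging in: x* = (10·0.6/3.8)² = 2.4931.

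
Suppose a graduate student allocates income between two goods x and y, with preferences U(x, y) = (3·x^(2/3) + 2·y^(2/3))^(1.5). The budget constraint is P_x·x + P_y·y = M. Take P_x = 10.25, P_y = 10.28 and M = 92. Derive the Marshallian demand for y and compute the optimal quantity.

y* = 2.0364

MRS = MU_x/MU_y = (3/2)·(y/x)^(1/3). Set equal to P_x/P_y.
Hence y/x = ((2/3)·P_x/P_y)^(1/(1/3)), i.e. raised to the 3 power.
Substitute y = (y/x)·x into the budget: x* = M/(P_x + P_y·(y/x)).
Numerically y/x = 0.29371, so x* = 92/(10.25 + 10.28·0.29371) = 6.9333 and y* = 0.29371·6.9333 = 2.0364.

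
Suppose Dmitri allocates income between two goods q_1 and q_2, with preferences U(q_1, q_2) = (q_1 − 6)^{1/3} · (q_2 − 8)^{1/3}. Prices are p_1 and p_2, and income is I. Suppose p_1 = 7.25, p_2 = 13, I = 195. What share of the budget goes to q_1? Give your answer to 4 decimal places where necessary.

This is Cobb-Douglas in (q_1−6, q_2−8): tangency gives 1/3·p_2·(q_2−8) = 1/3·p_1·(q_1−6).
After buying the subsistence bundle (6, 8), a share 0.5 of the remaining income goes to q_1: q_1* = 6 + 0.5·(I − 6p_1 − 8p_2)/p_1.
Discretionary income = 195 − 6·7.25 − 8·13 = 47.5; q_1* = 6 + 0.5·47.5/7.25 = 9.2759; q_2* = 8 + 0.5·47.5/13 = 9.8269.
Expenditure on q_1: 7.25·9.2759 = 67.25; share = 0.3449.

share on q_1 = 0.3449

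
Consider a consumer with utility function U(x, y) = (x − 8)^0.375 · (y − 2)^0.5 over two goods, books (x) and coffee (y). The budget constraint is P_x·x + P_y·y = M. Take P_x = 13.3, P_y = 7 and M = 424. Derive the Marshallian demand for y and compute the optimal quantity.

y* = 26.7837

This is Cobb-Douglas in (x−8, y−2): tangency gives 0.375·P_y·(y−2) = 0.5·P_x·(x−8).
Substituting into the budget: x* = 8 + 3/7·(M − 8·P_x − 2·P_y)/P_x, and y* = 2 + 4/7·(…)/P_y.
Discretionary income = 424 − 8·13.3 − 2·7 = 303.6; y* = 2 + 4/7·303.6/7 = 26.7837.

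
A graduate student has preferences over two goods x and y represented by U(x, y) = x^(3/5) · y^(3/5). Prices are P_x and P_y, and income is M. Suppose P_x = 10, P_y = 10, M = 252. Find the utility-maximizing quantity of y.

y* = 12.6

Tangency: MRS = y/x = P_x/P_y.
Rearranging, P_y·y = P_x·x. Substituting into the budget gives P_x·x·(1 + 1) = M.
Demand: x*(P_x,P_y,M) = 0.5·M/P_x and y* = 0.5·M/P_y.
At P_x=10, P_y=10, M=252: y* = 0.5·252/10 = 12.6.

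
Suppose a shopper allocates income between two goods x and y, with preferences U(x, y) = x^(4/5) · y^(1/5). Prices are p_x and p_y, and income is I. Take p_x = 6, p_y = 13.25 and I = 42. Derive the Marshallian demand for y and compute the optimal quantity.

The MRS is 4·y/x. Set MRS = p_x/p_y.
Rearranging, p_y·y = (1/4)·p_x·x. Substituting into the budget gives p_x·x·(1 + (1/4)) = I.
Demand: x*(p_x,p_y,I) = 0.8·I/p_x and y* = 0.2·I/p_y.
At p_x=6, p_y=13.25, I=42: y* = 0.2·42/13.25 = 0.634.

y* = 0.634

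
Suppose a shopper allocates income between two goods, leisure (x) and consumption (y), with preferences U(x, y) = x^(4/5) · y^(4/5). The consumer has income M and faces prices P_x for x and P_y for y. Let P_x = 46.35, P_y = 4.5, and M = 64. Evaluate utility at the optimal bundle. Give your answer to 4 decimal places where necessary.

Demand: x*(P_x,P_y,M) = 0.5·M/P_x and y* = 0.5·M/P_y.
At P_x=46.35, P_y=4.5, M=64: x* = 0.5·64/46.35 = 0.6904, y* = 7.1111.
Utility at the optimum: U(0.6904, 7.1111) = 3.5713.

V = 3.5713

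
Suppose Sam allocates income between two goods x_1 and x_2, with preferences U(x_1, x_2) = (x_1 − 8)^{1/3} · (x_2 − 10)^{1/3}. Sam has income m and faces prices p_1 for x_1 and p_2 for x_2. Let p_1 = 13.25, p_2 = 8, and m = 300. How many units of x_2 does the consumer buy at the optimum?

Discretionary income = 300 − 8·13.25 − 10·8 = 114; x_2* = 10 + 0.5·114/8 = 17.125.

x_2* = 17.125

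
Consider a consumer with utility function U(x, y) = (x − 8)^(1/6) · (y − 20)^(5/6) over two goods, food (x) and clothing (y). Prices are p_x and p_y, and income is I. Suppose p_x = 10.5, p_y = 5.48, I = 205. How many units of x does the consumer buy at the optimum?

Let x' = x−8, y' = y−20. MRS = (1/5)·y'/x' = p_x/p_y.
After buying the subsistence bundle (8, 20), a share 1/6 of the remaining income goes to x: x* = 8 + 1/6·(I − 8p_x − 20p_y)/p_x.
Discretionary income = 205 − 8·10.5 − 20·5.48 = 11.4; x* = 8 + 1/6·11.4/10.5 = 8.181.

x* = 8.181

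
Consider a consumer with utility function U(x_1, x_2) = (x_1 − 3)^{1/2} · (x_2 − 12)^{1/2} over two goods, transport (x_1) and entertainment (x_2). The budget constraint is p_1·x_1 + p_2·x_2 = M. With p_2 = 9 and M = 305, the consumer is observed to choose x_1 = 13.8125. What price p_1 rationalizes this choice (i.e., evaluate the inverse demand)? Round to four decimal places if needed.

MRS = (x_2−12)/(x_1−3). Tangency with p_1/p_2 gives x_2−12 = (p_1/p_2)·(x_1−3).
After buying the subsistence bundle (3, 12), a share 0.5 of the remaining income goes to x_1: x_1* = 3 + 0.5·(M − 3p_1 − 12p_2)/p_1.
Set x_1* = 13.8125 in the demand function and solve for p_1: p_1 = 8.

p_1 = 8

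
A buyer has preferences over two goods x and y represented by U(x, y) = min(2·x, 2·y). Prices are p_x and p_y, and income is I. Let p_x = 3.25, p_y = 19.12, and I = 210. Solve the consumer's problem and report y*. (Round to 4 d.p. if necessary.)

Leontief preferences: the optimum is at the kink where x/2 = y/2, i.e. y = x.
Budget: p_x·x + p_y·x = I, so (2·p_x + 2·p_y)·x = 2·I.
Demand: x*(p_x,p_y,I) = 2·I/(2·p_x + 2·p_y), y* = 2·I/(2·p_x + 2·p_y).
Here 2·3.25 + 2·19.12 = 44.74, giving y* = 9.3876.

y* = 9.3876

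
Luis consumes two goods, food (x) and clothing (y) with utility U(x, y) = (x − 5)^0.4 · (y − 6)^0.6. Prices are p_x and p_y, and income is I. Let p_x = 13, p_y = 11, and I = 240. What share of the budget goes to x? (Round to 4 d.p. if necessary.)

This is Cobb-Douglas in (x−5, y−6): tangency gives 0.4·p_y·(y−6) = 0.6·p_x·(x−5).
After buying the subsistence bundle (5, 6), a share 0.4 of the remaining income goes to x: x* = 5 + 0.4·(I − 5p_x − 6p_y)/p_x.
Discretionary income = 240 − 5·13 − 6·11 = 109; x* = 5 + 0.4·109/13 = 8.3538; y* = 6 + 0.6·109/11 = 11.9455.
Expenditure on x: 13·8.3538 = 108.6; share = 0.4525.

share on x = 0.4525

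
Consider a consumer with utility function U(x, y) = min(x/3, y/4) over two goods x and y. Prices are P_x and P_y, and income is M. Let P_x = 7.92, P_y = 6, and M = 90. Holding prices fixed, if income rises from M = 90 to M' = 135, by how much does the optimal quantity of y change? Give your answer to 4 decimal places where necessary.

Leontief preferences: the optimum is at the kink where x/3 = y/4, i.e. y = (4/3)·x.
Budget: P_x·x + P_y·(4/3)·x = M, so (3·P_x + 4·P_y)·x = 3·M.
Demand: x*(P_x,P_y,M) = 3·M/(3·P_x + 4·P_y), y* = 4·M/(3·P_x + 4·P_y).
Here 3·7.92 + 4·6 = 47.76, giving y* = 7.5377.
At M' = 135: y* = 11.3065. Change: 11.3065 − 7.5377 = 3.7688.

Δy* = 3.7688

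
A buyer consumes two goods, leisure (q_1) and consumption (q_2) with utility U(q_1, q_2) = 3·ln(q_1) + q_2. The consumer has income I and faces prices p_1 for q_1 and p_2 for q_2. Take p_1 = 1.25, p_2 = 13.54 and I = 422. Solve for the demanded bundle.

At the given prices: q_1* = 3·13.54/1.25 = 32.496, and q_2* = 28.1669.

q_1* = 32.496, q_2* = 28.1669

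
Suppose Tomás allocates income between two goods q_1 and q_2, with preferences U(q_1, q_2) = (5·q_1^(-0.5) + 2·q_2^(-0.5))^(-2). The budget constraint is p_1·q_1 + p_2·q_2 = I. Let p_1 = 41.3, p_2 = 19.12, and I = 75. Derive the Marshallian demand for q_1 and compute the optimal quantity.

MU_q_1 ∝ 5·q_1^(-1.5), MU_q_2 ∝ 2·q_2^(-1.5), so MRS = (5/2)·(q_2/q_1)^(1.5) = p_1/p_2.
Hence q_2/q_1 = ((2/5)·p_1/p_2)^(1/(1.5)), i.e. raised to the 2/3 power.
With the ratio pinned down, the budget gives q_1* = I/(p_1 + p_2·(q_2/q_1)) and q_2* = (q_2/q_1)·q_1*.
Numerically q_2/q_1 = 0.907155, so q_1* = 75/(41.3 + 19.12·0.907155) = 1.2789.

q_1* = 1.2789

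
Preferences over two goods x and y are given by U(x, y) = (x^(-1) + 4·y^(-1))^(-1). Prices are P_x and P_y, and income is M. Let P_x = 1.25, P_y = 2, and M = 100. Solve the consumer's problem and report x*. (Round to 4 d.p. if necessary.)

x* = 22.664

MRS = MU_x/MU_y = (1/4)·(y/x)^(2). Set equal to P_x/P_y.
Hence y/x = (4·P_x/P_y)^(1/(2)), i.e. raised to the 0.5 power.
With the ratio pinned down, the budget gives x* = M/(P_x + P_y·(y/x)) and y* = (y/x)·x*.
Numerically y/x = 1.581139, so x* = 100/(1.25 + 2·1.581139) = 22.664.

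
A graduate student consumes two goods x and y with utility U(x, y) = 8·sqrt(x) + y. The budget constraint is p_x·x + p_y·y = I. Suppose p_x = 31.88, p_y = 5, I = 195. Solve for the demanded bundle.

x* = 0.3936, y* = 36.4906

Thus x* = (4·p_y/p_x)² — independent of I — with the rest of income spent on y.
Plugging in: x* = (4·5/31.88)² = 0.3936, y* = 36.4906.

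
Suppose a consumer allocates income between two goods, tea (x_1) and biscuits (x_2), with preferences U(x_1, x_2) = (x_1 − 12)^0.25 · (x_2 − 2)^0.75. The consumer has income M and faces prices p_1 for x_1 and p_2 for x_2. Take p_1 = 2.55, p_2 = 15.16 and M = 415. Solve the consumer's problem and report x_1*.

x_1* = 46.7137

MRS = (1/3)·(x_2−2)/(x_1−12). Tangency with p_1/p_2 gives x_2−2 = 3·(p_1/p_2)·(x_1−12).
After buying the subsistence bundle (12, 2), a share 0.25 of the remaining income goes to x_1: x_1* = 12 + 0.25·(M − 12p_1 − 2p_2)/p_1.
Discretionary income = 415 − 12·2.55 − 2·15.16 = 354.08; x_1* = 12 + 0.25·354.08/2.55 = 46.7137.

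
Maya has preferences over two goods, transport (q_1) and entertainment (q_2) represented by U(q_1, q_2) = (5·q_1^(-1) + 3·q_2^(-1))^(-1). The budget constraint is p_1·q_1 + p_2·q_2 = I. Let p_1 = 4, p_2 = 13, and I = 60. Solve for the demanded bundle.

MRS = MU_q_1/MU_q_2 = (5/3)·(q_2/q_1)^(2). Set equal to p_1/p_2.
Solve for the ratio: q_2/q_1 = [(3/5)·p_1/p_2]^(0.5).
Substitute q_2 = (q_2/q_1)·q_1 into the budget: q_1* = I/(p_1 + p_2·(q_2/q_1)).
Numerically q_2/q_1 = 0.429669, so q_1* = 60/(4 + 13·0.429669) = 6.2593 and q_2* = 0.429669·6.2593 = 2.6894.

q_1* = 6.2593, q_2* = 2.6894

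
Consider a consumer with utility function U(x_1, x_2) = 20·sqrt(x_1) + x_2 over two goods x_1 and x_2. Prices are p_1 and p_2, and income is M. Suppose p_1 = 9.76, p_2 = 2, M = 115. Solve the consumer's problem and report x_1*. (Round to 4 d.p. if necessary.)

x_1* = 4.1991

Solve: √x_1 = 10·p_2/p_1, so x_1*(p_1,p_2) = (10·p_2/p_1)², and x_2* = (M − p_1·x_1*)/p_2.
Plugging in: x_1* = (10·2/9.76)² = 4.1991.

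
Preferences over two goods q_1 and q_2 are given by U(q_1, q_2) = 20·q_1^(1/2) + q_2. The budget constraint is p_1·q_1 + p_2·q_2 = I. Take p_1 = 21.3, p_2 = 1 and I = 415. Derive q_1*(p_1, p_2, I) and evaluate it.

Set MRS = p_1/p_2: 10·q_1^(−1/2) = p_1/p_2.
Solve: √q_1 = 10·p_2/p_1, so q_1*(p_1,p_2) = (10·p_2/p_1)², and q_2* = (I − p_1·q_1*)/p_2.
Plugging in: q_1* = (10·1/21.3)² = 0.2204.

q_1* = 0.2204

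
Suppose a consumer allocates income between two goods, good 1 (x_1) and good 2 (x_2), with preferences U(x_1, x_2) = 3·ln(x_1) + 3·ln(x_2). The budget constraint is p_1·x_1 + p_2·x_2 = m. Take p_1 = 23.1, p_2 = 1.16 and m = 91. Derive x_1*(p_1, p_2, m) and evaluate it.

MU_x_1/MU_x_2 = (3·x_2)/(3·x_1); tangency sets this equal to p_1/p_2.
So 3·p_2·x_2 = 3·p_1·x_1; combined with the budget, a share 0.5 of income goes to x_1.
Demand: x_1*(p_1,p_2,m) = 0.5·m/p_1 and x_2* = 0.5·m/p_2.
At p_1=23.1, p_2=1.16, m=91: x_1* = 0.5·91/23.1 = 1.9697.

x_1* = 1.9697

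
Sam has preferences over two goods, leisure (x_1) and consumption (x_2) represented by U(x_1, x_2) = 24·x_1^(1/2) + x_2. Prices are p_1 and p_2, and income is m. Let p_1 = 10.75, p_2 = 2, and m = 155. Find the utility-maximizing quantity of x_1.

x_1* = 4.9843

Set MRS = p_1/p_2: 12·x_1^(−1/2) = p_1/p_2.
Solve: √x_1 = 12·p_2/p_1, so x_1*(p_1,p_2) = (12·p_2/p_1)², and x_2* = (m − p_1·x_1*)/p_2.
Plugging in: x_1* = (12·2/10.75)² = 4.9843.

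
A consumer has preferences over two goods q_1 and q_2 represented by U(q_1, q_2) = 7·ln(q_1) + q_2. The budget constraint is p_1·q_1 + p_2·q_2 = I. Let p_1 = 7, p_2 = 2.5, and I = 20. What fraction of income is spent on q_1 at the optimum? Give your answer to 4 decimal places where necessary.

Set MRS = p_1/p_2: (7/q_1)/1 = p_1/p_2.
So q_1*(p_1,p_2) = 7·p_2/p_1, independent of income; and q_2* = (I − 7·p_2)/p_2.
At the given prices: q_1* = 7·2.5/7 = 2.5, and q_2* = 1.
Expenditure on q_1: 7·2.5 = 17.5; share = 0.875.

share on q_1 = 0.875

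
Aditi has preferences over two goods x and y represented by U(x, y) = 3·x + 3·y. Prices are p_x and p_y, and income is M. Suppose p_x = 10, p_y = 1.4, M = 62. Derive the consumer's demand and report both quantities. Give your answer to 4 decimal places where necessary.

x* = 0, y* = 44.2857

Linear utility — the consumer picks whichever good has higher MU/price: 3/10 = 0.3 vs 3/1.4 = 2.1429.
y gives more utility per dollar, so spend all income on y: y* = M/p_y, x* = 0.
Numerically: x* = 0, y* = 44.2857.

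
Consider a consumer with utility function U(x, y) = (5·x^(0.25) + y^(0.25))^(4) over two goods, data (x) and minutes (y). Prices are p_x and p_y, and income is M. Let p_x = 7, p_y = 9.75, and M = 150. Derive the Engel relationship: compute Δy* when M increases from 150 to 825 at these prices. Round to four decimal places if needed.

Δy* = 6.5632

From the CES first-order condition, 5·(y/x)^(0.75) = p_x/p_y.
Solve for the ratio: y/x = [(1/5)·p_x/p_y]^(4/3).
Substitute y = (y/x)·x into the budget: x* = M/(p_x + p_y·(y/x)).
Numerically y/x = 0.075191, so x* = 150/(7 + 9.75·0.075191) = 19.3971 and y* = 0.075191·19.3971 = 1.4585.
At M' = 825: y* = 8.0217. Change: 8.0217 − 1.4585 = 6.5632.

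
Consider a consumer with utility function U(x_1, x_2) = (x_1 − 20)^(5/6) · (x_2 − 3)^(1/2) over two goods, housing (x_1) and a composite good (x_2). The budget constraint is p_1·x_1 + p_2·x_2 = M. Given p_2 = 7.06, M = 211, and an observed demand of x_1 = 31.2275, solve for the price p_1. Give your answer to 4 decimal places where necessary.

p_1 = 5

Let x_1' = x_1−20, x_2' = x_2−3. MRS = (5/3)·x_2'/x_1' = p_1/p_2.
Substituting into the budget: x_1* = 20 + 0.625·(M − 20·p_1 − 3·p_2)/p_1, and x_2* = 3 + 0.375·(…)/p_2.
Set x_1* = 31.2275 in the demand function and solve for p_1: p_1 = 5.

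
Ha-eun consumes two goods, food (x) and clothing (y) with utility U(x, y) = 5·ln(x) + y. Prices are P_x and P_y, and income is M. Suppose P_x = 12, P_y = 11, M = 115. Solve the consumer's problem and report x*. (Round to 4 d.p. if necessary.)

x* = 4.5833

Set MRS = P_x/P_y: (5/x)/1 = P_x/P_y.
So x*(P_x,P_y) = 5·P_y/P_x, independent of income; and y* = (M − 5·P_y)/P_y.
At the given prices: x* = 5·11/12 = 4.5833.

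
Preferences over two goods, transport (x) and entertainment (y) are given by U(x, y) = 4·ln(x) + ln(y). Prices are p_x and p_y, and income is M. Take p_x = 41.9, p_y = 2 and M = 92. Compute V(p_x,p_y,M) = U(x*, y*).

V = 4.4726

Tangency: MRS = 4·y/x = p_x/p_y.
Rearranging, p_y·y = (1/4)·p_x·x. Substituting into the budget gives p_x·x·(1 + (1/4)) = M.
Demand: x*(p_x,p_y,M) = 0.8·M/p_x and y* = 0.2·M/p_y.
At p_x=41.9, p_y=2, M=92: x* = 0.8·92/41.9 = 1.7566, y* = 9.2.
Utility at the optimum: U(1.7566, 9.2) = 4.4726.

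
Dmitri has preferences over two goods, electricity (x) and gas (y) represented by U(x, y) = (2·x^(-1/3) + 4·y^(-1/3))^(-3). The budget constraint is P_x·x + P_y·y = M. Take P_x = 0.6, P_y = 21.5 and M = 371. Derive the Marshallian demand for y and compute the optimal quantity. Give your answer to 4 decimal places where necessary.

y* = 13.8821

MU_x ∝ 2·x^(-4/3), MU_y ∝ 4·y^(-4/3), so MRS = (1/2)·(y/x)^(4/3) = P_x/P_y.
Solve for the ratio: y/x = [2·P_x/P_y]^(0.75).
With the ratio pinned down, the budget gives x* = M/(P_x + P_y·(y/x)) and y* = (y/x)·x*.
Numerically y/x = 0.11483, so x* = 371/(0.6 + 21.5·0.11483) = 120.892 and y* = 0.11483·120.892 = 13.8821.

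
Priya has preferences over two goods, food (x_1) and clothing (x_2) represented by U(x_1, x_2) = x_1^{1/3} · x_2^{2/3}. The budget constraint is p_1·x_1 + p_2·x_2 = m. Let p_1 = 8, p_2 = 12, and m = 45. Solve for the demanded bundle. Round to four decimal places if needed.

x_1* = 1.875, x_2* = 2.5

The MRS is (1/2)·x_2/x_1. Set MRS = p_1/p_2.
So 1/3·p_2·x_2 = 2/3·p_1·x_1; combined with the budget, a share 1/3 of income goes to x_1.
Demand: x_1*(p_1,p_2,m) = 1/3·m/p_1 and x_2* = 2/3·m/p_2.
At p_1=8, p_2=12, m=45: x_1* = 1/3·45/8 = 1.875, x_2* = 2.5.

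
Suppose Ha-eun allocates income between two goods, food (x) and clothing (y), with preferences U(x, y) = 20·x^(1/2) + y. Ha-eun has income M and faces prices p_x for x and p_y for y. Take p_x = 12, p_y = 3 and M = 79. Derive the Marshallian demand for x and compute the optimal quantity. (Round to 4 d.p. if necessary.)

x* = 6.25

Utility is quasi-linear in y; the FOC for x is 10/√x = p_x/p_y.
Solve: √x = 10·p_y/p_x, so x*(p_x,p_y) = (10·p_y/p_x)², and y* = (M − p_x·x*)/p_y.
Plugging in: x* = (10·3/12)² = 6.25.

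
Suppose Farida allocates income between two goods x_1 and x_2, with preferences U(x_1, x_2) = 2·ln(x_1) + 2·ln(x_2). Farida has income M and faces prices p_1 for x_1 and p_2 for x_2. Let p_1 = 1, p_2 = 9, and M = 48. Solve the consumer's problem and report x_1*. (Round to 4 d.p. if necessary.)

x_1* = 24

Tangency: MRS = x_2/x_1 = p_1/p_2.
So 2·p_2·x_2 = 2·p_1·x_1; combined with the budget, a share 0.5 of income goes to x_1.
Demand: x_1*(p_1,p_2,M) = 0.5·M/p_1 and x_2* = 0.5·M/p_2.
At p_1=1, p_2=9, M=48: x_1* = 0.5·48/1 = 24.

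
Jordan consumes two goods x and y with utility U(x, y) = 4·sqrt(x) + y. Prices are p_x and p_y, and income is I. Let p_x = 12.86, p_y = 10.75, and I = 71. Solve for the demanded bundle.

Thus x* = (2·p_y/p_x)² — independent of I — with the rest of income spent on y.
Plugging in: x* = (2·10.75/12.86)² = 2.7951, y* = 3.2609.

x* = 2.7951, y* = 3.2609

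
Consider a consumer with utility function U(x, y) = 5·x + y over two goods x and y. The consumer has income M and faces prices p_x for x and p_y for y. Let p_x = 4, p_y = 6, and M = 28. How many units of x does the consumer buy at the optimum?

x* = 7

Perfect substitutes: compare marginal utility per dollar. 5/p_x vs 1/p_y → 1.25 vs 0.1667.
x gives more utility per dollar, so spend all income on x: x* = M/p_x, y* = 0.
Numerically: x* = 7, y* = 0.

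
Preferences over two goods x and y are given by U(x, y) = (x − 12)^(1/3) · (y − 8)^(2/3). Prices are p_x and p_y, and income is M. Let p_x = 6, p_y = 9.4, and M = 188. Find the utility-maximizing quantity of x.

After buying the subsistence bundle (12, 8), a share 1/3 of the remaining income goes to x: x* = 12 + 1/3·(M − 12p_x − 8p_y)/p_x.
Discretionary income = 188 − 12·6 − 8·9.4 = 40.8; x* = 12 + 1/3·40.8/6 = 14.2667.

x* = 14.2667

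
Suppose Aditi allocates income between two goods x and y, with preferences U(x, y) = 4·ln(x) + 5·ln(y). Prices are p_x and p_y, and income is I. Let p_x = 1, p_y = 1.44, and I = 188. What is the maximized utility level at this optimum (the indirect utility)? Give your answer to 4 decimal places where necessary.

V = 39.1221

Demand: x*(p_x,p_y,I) = 4/9·I/p_x and y* = 5/9·I/p_y.
At p_x=1, p_y=1.44, I=188: x* = 4/9·188/1 = 83.5556, y* = 72.5309.
Utility at the optimum: U(83.5556, 72.5309) = 39.1221.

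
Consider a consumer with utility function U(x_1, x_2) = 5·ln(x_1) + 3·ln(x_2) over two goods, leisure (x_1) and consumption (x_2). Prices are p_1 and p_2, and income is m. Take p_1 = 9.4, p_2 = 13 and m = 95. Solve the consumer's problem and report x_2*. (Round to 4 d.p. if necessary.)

x_2* = 2.7404

MU_x_1/MU_x_2 = (5·x_2)/(3·x_1); tangency sets this equal to p_1/p_2.
Rearranging, p_2·x_2 = (3/5)·p_1·x_1. Substituting into the budget gives p_1·x_1·(1 + (3/5)) = m.
Demand: x_1*(p_1,p_2,m) = 0.625·m/p_1 and x_2* = 0.375·m/p_2.
At p_1=9.4, p_2=13, m=95: x_2* = 0.375·95/13 = 2.7404.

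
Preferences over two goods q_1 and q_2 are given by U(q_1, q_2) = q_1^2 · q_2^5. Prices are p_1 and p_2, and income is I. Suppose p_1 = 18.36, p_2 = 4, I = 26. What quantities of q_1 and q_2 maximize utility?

q_1* = 0.4046, q_2* = 4.6429

The MRS is (2/5)·q_2/q_1. Set MRS = p_1/p_2.
So 2·p_2·q_2 = 5·p_1·q_1; combined with the budget, a share 2/7 of income goes to q_1.
Demand: q_1*(p_1,p_2,I) = 2/7·I/p_1 and q_2* = 5/7·I/p_2.
At p_1=18.36, p_2=4, I=26: q_1* = 2/7·26/18.36 = 0.4046, q_2* = 4.6429.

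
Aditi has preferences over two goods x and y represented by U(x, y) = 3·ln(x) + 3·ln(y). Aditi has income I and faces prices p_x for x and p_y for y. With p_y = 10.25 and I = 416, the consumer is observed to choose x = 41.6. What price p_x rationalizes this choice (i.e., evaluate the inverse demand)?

p_x = 5

Tangency: MRS = y/x = p_x/p_y.
So 3·p_y·y = 3·p_x·x; combined with the budget, a share 0.5 of income goes to x.
Demand: x*(p_x,p_y,I) = 0.5·I/p_x and y* = 0.5·I/p_y.
Set x* = 41.6 in the demand function and solve for p_x: p_x = 5.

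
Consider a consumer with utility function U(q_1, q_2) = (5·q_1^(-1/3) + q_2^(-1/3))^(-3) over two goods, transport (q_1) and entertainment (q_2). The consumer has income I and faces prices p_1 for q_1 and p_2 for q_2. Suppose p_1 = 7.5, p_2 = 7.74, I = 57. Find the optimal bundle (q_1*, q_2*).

With the ratio pinned down, the budget gives q_1* = I/(p_1 + p_2·(q_2/q_1)) and q_2* = (q_2/q_1)·q_1*.
Numerically q_2/q_1 = 0.292087, so q_1* = 57/(7.5 + 7.74·0.292087) = 5.8397 and q_2* = 0.292087·5.8397 = 1.7057.

q_1* = 5.8397, q_2* = 1.7057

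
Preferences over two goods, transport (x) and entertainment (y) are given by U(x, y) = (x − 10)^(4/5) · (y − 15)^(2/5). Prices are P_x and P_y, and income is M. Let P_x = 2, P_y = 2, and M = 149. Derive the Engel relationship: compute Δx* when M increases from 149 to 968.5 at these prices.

Δx* = 273.1667

Substituting into the budget: x* = 10 + 2/3·(M − 10·P_x − 15·P_y)/P_x, and y* = 15 + 1/3·(…)/P_y.
Discretionary income = 149 − 10·2 − 15·2 = 99; x* = 10 + 2/3·99/2 = 43.
At M' = 968.5: x* = 316.1667. Change: 316.1667 − 43 = 273.1667.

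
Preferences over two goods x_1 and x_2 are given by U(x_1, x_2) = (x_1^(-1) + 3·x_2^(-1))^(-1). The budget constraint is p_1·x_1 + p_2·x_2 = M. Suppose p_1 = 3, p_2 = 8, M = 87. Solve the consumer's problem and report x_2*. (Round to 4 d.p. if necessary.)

x_2* = 8.0344

MU_x_1 ∝ x_1^(-2), MU_x_2 ∝ 3·x_2^(-2), so MRS = (1/3)·(x_2/x_1)^(2) = p_1/p_2.
Solve for the ratio: x_2/x_1 = [3·p_1/p_2]^(0.5).
With the ratio pinned down, the budget gives x_1* = M/(p_1 + p_2·(x_2/x_1)) and x_2* = (x_2/x_1)·x_1*.
Numerically x_2/x_1 = 1.06066, so x_1* = 87/(3 + 8·1.06066) = 7.5749 and x_2* = 1.06066·7.5749 = 8.0344.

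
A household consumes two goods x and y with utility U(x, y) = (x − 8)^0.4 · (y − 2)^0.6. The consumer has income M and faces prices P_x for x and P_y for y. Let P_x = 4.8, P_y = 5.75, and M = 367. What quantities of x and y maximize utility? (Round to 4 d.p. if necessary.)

x* = 34.425, y* = 35.0887

Substituting into the budget: x* = 8 + 0.4·(M − 8·P_x − 2·P_y)/P_x, and y* = 2 + 0.6·(…)/P_y.
Discretionary income = 367 − 8·4.8 − 2·5.75 = 317.1; x* = 8 + 0.4·317.1/4.8 = 34.425; y* = 2 + 0.6·317.1/5.75 = 35.0887.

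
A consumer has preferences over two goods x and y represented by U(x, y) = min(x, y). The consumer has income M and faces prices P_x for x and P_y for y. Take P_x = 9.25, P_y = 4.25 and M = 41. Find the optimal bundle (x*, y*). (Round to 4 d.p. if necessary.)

x* = 3.037, y* = 3.037

Leontief preferences: the optimum is at the kink where x/1 = y/1, i.e. y = x.
Budget: P_x·x + P_y·x = M, so (P_x + P_y)·x = M.
Demand: x*(P_x,P_y,M) = M/(P_x + P_y), y* = M/(P_x + P_y).
Here 9.25 + 4.25 = 13.5, giving x* = 3.037 and y* = 3.037.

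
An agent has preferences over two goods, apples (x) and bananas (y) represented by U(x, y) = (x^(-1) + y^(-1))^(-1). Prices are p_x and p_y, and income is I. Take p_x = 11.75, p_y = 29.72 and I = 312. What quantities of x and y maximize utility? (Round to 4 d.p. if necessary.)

x* = 10.2506, y* = 6.4453

From the CES first-order condition, (y/x)^(2) = p_x/p_y.
Hence y/x = (p_x/p_y)^(1/(2)), i.e. raised to the 0.5 power.
Substitute y = (y/x)·x into the budget: x* = I/(p_x + p_y·(y/x)).
Numerically y/x = 0.628774, so x* = 312/(11.75 + 29.72·0.628774) = 10.2506 and y* = 0.628774·10.2506 = 6.4453.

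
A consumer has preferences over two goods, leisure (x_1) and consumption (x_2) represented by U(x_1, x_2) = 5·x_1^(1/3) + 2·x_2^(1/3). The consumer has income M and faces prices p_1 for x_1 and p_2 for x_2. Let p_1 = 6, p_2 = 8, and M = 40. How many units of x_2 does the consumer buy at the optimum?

From the CES first-order condition, (5/2)·(x_2/x_1)^(2/3) = p_1/p_2.
Hence x_2/x_1 = ((2/5)·p_1/p_2)^(1/(2/3)), i.e. raised to the 1.5 power.
Substitute x_2 = (x_2/x_1)·x_1 into the budget: x_1* = M/(p_1 + p_2·(x_2/x_1)).
Numerically x_2/x_1 = 0.164317, so x_1* = 40/(6 + 8·0.164317) = 5.4686 and x_2* = 0.164317·5.4686 = 0.8986.

x_2* = 0.8986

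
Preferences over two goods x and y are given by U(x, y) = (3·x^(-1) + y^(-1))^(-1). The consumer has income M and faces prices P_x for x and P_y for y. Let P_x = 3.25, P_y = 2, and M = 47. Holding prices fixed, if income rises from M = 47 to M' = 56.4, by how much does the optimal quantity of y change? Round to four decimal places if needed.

Δy* = 1.4651

From the CES first-order condition, 3·(y/x)^(2) = P_x/P_y.
Hence y/x = ((1/3)·P_x/P_y)^(1/(2)), i.e. raised to the 0.5 power.
Substitute y = (y/x)·x into the budget: x* = M/(P_x + P_y·(y/x)).
Numerically y/x = 0.73598, so x* = 47/(3.25 + 2·0.73598) = 9.9535 and y* = 0.73598·9.9535 = 7.3256.
At M' = 56.4: y* = 8.7907. Change: 8.7907 − 7.3256 = 1.4651.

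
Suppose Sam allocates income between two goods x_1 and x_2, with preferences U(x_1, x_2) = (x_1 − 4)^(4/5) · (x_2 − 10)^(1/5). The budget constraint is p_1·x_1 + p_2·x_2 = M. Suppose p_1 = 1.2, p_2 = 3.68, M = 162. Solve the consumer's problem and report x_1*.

x_1* = 84.2667

This is Cobb-Douglas in (x_1−4, x_2−10): tangency gives 0.8·p_2·(x_2−10) = 0.2·p_1·(x_1−4).
Substituting into the budget: x_1* = 4 + 0.8·(M − 4·p_1 − 10·p_2)/p_1, and x_2* = 10 + 0.2·(…)/p_2.
Discretionary income = 162 − 4·1.2 − 10·3.68 = 120.4; x_1* = 4 + 0.8·120.4/1.2 = 84.2667.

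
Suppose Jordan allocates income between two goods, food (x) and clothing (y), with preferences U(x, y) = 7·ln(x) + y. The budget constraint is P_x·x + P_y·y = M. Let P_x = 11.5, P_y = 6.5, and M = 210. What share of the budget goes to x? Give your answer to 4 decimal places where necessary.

share on x = 0.2167

Set MRS = P_x/P_y: (7/x)/1 = P_x/P_y.
So x*(P_x,P_y) = 7·P_y/P_x, independent of income; and y* = (M − 7·P_y)/P_y.
At the given prices: x* = 7·6.5/11.5 = 3.9565, and y* = 25.3077.
Expenditure on x: 11.5·3.9565 = 45.5; share = 0.2167.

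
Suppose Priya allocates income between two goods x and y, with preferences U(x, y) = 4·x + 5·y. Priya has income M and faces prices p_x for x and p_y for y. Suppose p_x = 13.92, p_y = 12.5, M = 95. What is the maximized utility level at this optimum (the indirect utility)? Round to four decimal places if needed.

V = 38

Linear utility — the consumer picks whichever good has higher MU/price: 4/13.92 = 0.2874 vs 5/12.5 = 0.4.
y gives more utility per dollar, so spend all income on y: y* = M/p_y, x* = 0.
Numerically: x* = 0, y* = 7.6.
Utility at the optimum: U(0, 7.6) = 38.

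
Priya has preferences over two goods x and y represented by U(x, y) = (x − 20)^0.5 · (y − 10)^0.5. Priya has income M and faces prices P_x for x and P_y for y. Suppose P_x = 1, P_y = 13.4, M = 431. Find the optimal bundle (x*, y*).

x* = 158.5, y* = 20.3358

Substituting into the budget: x* = 20 + 0.5·(M − 20·P_x − 10·P_y)/P_x, and y* = 10 + 0.5·(…)/P_y.
Discretionary income = 431 − 20·1 − 10·13.4 = 277; x* = 20 + 0.5·277/1 = 158.5; y* = 10 + 0.5·277/13.4 = 20.3358.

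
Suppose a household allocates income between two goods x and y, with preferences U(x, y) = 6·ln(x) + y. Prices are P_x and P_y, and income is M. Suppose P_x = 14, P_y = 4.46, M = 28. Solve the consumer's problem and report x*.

So x*(P_x,P_y) = 6·P_y/P_x, independent of income; and y* = (M − 6·P_y)/P_y.
At the given prices: x* = 6·4.46/14 = 1.9114.

x* = 1.9114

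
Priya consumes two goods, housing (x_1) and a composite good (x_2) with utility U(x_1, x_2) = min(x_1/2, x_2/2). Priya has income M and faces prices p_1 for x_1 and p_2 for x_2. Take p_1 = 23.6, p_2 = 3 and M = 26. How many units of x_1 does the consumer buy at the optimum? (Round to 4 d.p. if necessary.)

Demand: x_1*(p_1,p_2,M) = 2·M/(2·p_1 + 2·p_2), x_2* = 2·M/(2·p_1 + 2·p_2).
Here 2·23.6 + 2·3 = 53.2, giving x_1* = 0.9774.

x_1* = 0.9774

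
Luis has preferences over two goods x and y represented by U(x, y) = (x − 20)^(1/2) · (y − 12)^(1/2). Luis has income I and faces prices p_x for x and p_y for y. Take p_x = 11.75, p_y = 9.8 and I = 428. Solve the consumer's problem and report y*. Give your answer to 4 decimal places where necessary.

Let x' = x−20, y' = y−12. MRS = y'/x' = p_x/p_y.
Substituting into the budget: x* = 20 + 0.5·(I − 20·p_x − 12·p_y)/p_x, and y* = 12 + 0.5·(…)/p_y.
Discretionary income = 428 − 20·11.75 − 12·9.8 = 75.4; y* = 12 + 0.5·75.4/9.8 = 15.8469.

y* = 15.8469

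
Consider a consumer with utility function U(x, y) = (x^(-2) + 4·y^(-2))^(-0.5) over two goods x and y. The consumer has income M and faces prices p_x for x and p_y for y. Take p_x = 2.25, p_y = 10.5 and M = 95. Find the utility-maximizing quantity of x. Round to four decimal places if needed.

With the ratio pinned down, the budget gives x* = M/(p_x + p_y·(y/x)) and y* = (y/x)·x*.
Numerically y/x = 0.949914, so x* = 95/(2.25 + 10.5·0.949914) = 7.7715.

x* = 7.7715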